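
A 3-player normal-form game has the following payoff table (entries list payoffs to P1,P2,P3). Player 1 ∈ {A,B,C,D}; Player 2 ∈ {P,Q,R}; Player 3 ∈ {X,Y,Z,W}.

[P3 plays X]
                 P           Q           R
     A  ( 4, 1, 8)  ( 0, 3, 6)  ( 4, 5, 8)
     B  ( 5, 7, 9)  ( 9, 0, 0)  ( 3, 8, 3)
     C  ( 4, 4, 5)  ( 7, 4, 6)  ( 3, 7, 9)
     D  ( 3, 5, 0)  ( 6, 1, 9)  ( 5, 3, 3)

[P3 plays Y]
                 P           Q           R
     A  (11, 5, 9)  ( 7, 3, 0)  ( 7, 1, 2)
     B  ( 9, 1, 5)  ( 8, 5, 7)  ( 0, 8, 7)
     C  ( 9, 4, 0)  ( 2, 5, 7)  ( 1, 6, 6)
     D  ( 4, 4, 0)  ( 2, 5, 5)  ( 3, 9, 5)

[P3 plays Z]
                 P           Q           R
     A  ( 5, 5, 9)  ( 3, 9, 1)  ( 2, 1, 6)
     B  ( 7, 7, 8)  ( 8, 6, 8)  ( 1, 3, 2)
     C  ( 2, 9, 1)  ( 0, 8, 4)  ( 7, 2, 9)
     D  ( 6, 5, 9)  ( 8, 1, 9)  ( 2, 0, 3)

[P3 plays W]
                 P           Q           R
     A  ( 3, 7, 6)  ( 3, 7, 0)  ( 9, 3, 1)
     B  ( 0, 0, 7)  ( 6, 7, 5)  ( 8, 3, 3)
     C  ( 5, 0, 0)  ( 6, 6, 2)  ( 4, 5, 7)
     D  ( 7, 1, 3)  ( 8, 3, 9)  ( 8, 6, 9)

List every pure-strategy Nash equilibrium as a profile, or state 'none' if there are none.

Nash profiles: (A,P,Y)

(A,P,X): not NE [P1→B gives 5>4; P2→R gives 5>1; P3→Z gives 9>8]
(A,P,Y): NE
(A,P,Z): not NE [P1→B gives 7>5; P2→Q gives 9>5]
(A,P,W): not NE [P1→D gives 7>3; P3→Z gives 9>6]
(A,Q,X): not NE [P1→B gives 9>0; P2→R gives 5>3]
(A,Q,Y): not NE [P1→B gives 8>7; P2→P gives 5>3; P3→X gives 6>0]
(A,Q,Z): not NE [P1→D gives 8>3; P3→X gives 6>1]
(A,Q,W): not NE [P1→D gives 8>3; P3→X gives 6>0]
(A,R,X): not NE [P1→D gives 5>4]
(A,R,Y): not NE [P2→P gives 5>1; P3→X gives 8>2]
(A,R,Z): not NE [P1→C gives 7>2; P2→Q gives 9>1; P3→X gives 8>6]
(A,R,W): not NE [P2→Q gives 7>3; P3→X gives 8>1]
(B,P,X): not NE [P2→R gives 8>7]
(B,P,Y): not NE [P1→A gives 11>9; P2→R gives 8>1; P3→X gives 9>5]
(B,P,Z): not NE [P3→X gives 9>8]
(B,P,W): not NE [P1→D gives 7>0; P2→Q gives 7>0; P3→X gives 9>7]
(B,Q,X): not NE [P2→R gives 8>0; P3→Z gives 8>0]
(B,Q,Y): not NE [P2→R gives 8>5; P3→Z gives 8>7]
(B,Q,Z): not NE [P2→P gives 7>6]
(B,Q,W): not NE [P1→D gives 8>6; P3→Z gives 8>5]
(B,R,X): not NE [P1→D gives 5>3; P3→Y gives 7>3]
(B,R,Y): not NE [P1→A gives 7>0]
(B,R,Z): not NE [P1→C gives 7>1; P2→P gives 7>3; P3→Y gives 7>2]
(B,R,W): not NE [P1→A gives 9>8; P2→Q gives 7>3; P3→Y gives 7>3]
(C,P,X): not NE [P1→B gives 5>4; P2→R gives 7>4]
(C,P,Y): not NE [P1→A gives 11>9; P2→R gives 6>4; P3→X gives 5>0]
(C,P,Z): not NE [P1→B gives 7>2; P3→X gives 5>1]
(C,P,W): not NE [P1→D gives 7>5; P2→Q gives 6>0; P3→X gives 5>0]
(C,Q,X): not NE [P1→B gives 9>7; P2→R gives 7>4; P3→Y gives 7>6]
(C,Q,Y): not NE [P1→B gives 8>2; P2→R gives 6>5]
(C,Q,Z): not NE [P1→D gives 8>0; P2→P gives 9>8; P3→Y gives 7>4]
(C,Q,W): not NE [P1→D gives 8>6; P3→Y gives 7>2]
(C,R,X): not NE [P1→D gives 5>3]
(C,R,Y): not NE [P1→A gives 7>1; P3→Z gives 9>6]
(C,R,Z): not NE [P2→P gives 9>2]
(C,R,W): not NE [P1→A gives 9>4; P2→Q gives 6>5; P3→Z gives 9>7]
(D,P,X): not NE [P1→B gives 5>3; P3→Z gives 9>0]
(D,P,Y): not NE [P1→A gives 11>4; P2→R gives 9>4; P3→Z gives 9>0]
(D,P,Z): not NE [P1→B gives 7>6]
(D,P,W): not NE [P2→R gives 6>1; P3→Z gives 9>3]
(D,Q,X): not NE [P1→B gives 9>6; P2→P gives 5>1]
(D,Q,Y): not NE [P1→B gives 8>2; P2→R gives 9>5; P3→W gives 9>5]
(D,Q,Z): not NE [P2→P gives 5>1]
(D,Q,W): not NE [P2→R gives 6>3]
(D,R,X): not NE [P2→P gives 5>3; P3→W gives 9>3]
(D,R,Y): not NE [P1→A gives 7>3; P3→W gives 9>5]
(D,R,Z): not NE [P1→C gives 7>2; P2→P gives 5>0; P3→W gives 9>3]
(D,R,W): not NE [P1→A gives 9>8]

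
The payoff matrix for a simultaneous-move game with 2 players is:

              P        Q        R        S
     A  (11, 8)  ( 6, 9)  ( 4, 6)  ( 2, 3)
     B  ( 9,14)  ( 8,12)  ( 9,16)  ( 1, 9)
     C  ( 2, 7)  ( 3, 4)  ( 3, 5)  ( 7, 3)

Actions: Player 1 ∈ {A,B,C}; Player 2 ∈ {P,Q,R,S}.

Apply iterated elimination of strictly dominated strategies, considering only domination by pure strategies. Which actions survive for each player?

IESDS → P1:{A,B} P2:{P,Q,R}

P2 drop S (P beats it: A:8>3 B:14>9 C:7>3)
P1 drop C (A beats it: P:11>2 Q:6>3 R:4>3)
P1→{A,B} P2→{P,Q,R}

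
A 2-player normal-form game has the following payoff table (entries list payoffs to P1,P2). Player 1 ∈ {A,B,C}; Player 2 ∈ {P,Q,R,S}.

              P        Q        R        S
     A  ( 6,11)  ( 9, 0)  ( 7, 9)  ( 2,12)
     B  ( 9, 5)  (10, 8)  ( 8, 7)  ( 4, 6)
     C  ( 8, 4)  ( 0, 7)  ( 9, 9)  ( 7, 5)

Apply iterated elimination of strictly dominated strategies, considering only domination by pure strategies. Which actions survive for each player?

Survivors P1:{B,C} P2:{Q,R}

P1 drop A (B beats it: P:9>6 Q:10>9 R:8>7 S:4>2)
P2 drop P (Q beats it: B:8>5 C:7>4)
P2 drop S (Q beats it: B:8>6 C:7>5)
P1→{B,C} P2→{Q,R}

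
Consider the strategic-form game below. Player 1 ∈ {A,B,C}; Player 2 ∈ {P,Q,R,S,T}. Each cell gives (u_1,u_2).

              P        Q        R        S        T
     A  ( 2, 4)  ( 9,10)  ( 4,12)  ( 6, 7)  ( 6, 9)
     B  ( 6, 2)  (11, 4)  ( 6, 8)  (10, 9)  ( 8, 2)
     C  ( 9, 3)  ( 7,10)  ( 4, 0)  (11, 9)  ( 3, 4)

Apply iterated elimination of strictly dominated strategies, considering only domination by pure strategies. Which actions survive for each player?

IESDS → P1:{B,C} P2:{Q,S}

P1 drop A (B beats it: P:6>2 Q:11>9 R:6>4 S:10>6 T:8>6)
P2 drop P (Q beats it: B:4>2 C:10>3)
P2 drop R (S beats it: B:9>8 C:9>0)
P2 drop T (Q beats it: B:4>2 C:10>4)
P1→{B,C} P2→{Q,S}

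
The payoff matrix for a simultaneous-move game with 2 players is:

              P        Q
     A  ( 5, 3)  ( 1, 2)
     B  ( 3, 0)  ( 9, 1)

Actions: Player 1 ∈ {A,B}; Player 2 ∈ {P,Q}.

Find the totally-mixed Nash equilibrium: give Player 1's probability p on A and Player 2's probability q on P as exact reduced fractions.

P1 mixes 1/2 on A; P2 mixes 4/5 on P

P1 indiff ⇒ q·5+(1-q)·1 = q·3+(1-q)·9 ⇒ q(2) = (1-q)(8) ⇒ q = 4/5
P2 indiff ⇒ p·3+(1-p)·0 = p·2+(1-p)·1 ⇒ p(1) = (1-p)(1) ⇒ p = 1/2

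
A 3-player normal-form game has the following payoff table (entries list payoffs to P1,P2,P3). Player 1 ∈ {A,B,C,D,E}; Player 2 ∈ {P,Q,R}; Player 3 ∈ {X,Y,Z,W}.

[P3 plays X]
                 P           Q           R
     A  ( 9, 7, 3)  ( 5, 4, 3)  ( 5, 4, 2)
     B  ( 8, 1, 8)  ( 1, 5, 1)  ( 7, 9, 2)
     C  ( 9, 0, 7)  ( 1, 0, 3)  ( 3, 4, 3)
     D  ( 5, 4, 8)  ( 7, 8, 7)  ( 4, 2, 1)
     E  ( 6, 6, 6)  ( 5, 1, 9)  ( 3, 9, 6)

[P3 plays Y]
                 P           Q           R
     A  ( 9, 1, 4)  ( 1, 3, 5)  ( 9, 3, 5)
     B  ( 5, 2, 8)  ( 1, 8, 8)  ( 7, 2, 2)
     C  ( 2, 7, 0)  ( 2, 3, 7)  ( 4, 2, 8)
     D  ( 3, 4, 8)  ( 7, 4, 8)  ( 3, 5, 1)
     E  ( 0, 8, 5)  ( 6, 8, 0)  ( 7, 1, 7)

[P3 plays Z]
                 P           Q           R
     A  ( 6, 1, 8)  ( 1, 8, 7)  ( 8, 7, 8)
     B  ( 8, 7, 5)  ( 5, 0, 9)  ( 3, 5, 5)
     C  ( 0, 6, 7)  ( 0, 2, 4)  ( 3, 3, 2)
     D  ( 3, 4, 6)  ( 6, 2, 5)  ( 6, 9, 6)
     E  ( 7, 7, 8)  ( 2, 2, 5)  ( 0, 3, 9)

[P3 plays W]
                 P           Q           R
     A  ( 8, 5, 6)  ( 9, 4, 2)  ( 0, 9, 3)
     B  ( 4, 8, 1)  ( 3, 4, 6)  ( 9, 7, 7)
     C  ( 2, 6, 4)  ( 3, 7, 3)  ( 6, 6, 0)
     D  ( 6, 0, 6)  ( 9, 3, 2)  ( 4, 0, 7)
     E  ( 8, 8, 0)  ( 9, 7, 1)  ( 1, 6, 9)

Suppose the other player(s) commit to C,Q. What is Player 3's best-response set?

argmax u_3 = {Y}

u_3(X vs C,Q) = 3
u_3(Y vs C,Q) = 7
u_3(Z vs C,Q) = 4
u_3(W vs C,Q) = 3
max payoff 7 at {Y}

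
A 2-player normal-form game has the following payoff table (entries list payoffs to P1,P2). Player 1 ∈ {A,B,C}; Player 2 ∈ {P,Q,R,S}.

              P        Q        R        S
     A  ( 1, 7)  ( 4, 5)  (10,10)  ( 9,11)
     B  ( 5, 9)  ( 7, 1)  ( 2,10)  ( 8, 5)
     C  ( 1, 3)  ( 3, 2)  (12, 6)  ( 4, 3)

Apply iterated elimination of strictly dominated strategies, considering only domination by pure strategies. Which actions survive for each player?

P2 drop P (R beats it: A:10>7 B:10>9 C:6>3)
P2 drop Q (R beats it: A:10>5 B:10>1 C:6>2)
P1 drop B (A beats it: R:10>2 S:9>8)
P1→{A,C} P2→{R,S}

Remaining: P1:{A,C} P2:{R,S}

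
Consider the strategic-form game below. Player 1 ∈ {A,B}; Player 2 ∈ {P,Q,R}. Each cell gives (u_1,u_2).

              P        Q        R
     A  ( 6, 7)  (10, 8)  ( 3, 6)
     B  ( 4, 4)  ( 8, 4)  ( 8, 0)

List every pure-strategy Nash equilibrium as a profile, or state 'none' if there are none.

NE set: (A,Q)

(A,P): not NE [P2→Q gives 8>7]
(A,Q): NE
(A,R): not NE [P1→B gives 8>3; P2→Q gives 8>6]
(B,P): not NE [P1→A gives 6>4]
(B,Q): not NE [P1→A gives 10>8]
(B,R): not NE [P2→Q gives 4>0]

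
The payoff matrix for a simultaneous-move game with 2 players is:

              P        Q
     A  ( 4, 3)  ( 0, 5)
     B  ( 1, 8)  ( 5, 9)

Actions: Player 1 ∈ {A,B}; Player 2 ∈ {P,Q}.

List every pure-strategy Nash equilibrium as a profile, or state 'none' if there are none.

NE set: (B,Q)

(A,P): not NE [P2→Q gives 5>3]
(A,Q): not NE [P1→B gives 5>0]
(B,P): not NE [P1→A gives 4>1; P2→Q gives 9>8]
(B,Q): NE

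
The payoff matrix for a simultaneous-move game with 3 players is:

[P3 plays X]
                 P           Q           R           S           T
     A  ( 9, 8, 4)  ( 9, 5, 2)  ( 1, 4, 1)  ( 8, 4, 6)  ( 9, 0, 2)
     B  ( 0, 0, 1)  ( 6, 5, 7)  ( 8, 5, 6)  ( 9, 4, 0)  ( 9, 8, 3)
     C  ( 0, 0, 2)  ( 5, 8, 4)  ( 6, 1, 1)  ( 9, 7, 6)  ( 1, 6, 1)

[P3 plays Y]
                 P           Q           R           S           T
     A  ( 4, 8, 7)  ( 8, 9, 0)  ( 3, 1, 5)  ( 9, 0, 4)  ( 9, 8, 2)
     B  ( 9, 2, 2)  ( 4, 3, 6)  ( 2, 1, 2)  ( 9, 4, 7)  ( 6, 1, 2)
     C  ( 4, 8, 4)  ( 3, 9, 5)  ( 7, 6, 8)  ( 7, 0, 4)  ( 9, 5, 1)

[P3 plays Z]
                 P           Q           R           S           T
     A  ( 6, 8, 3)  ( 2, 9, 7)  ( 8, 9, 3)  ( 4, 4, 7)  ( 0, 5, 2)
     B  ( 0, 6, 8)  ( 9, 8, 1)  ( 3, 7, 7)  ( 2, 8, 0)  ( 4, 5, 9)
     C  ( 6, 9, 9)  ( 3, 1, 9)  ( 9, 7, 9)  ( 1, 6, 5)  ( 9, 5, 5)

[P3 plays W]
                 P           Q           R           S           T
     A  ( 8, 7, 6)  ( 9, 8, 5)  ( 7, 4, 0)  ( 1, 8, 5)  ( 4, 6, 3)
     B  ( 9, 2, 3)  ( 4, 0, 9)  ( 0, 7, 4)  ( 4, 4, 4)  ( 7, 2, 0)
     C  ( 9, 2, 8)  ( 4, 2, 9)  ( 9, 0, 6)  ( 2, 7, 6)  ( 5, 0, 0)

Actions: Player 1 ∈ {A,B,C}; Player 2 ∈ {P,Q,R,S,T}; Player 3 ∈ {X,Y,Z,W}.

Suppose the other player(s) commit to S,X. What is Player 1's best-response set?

P1 best: {B,C}

u_1(A vs S,X) = 8
u_1(B vs S,X) = 9
u_1(C vs S,X) = 9
max payoff 9 at {B,C}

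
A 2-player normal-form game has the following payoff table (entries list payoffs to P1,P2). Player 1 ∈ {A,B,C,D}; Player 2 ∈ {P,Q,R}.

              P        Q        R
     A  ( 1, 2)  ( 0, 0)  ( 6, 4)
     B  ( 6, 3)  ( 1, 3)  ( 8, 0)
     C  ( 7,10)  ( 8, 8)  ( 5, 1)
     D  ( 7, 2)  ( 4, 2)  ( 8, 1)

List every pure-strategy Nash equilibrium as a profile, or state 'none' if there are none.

(A,P): not NE [P1→D gives 7>1; P2→R gives 4>2]
(A,Q): not NE [P1→C gives 8>0; P2→R gives 4>0]
(A,R): not NE [P1→D gives 8>6]
(B,P): not NE [P1→D gives 7>6]
(B,Q): not NE [P1→C gives 8>1]
(B,R): not NE [P2→Q gives 3>0]
(C,P): NE
(C,Q): not NE [P2→P gives 10>8]
(C,R): not NE [P1→D gives 8>5; P2→P gives 10>1]
(D,P): NE
(D,Q): not NE [P1→C gives 8>4]
(D,R): not NE [P2→Q gives 2>1]

Nash profiles: (C,P), (D,P)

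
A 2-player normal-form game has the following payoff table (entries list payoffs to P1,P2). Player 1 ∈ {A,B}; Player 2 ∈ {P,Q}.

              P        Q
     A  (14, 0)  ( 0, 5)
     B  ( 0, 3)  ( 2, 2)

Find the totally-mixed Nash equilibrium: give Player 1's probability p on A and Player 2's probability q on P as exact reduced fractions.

P1 mixes 1/6 on A; P2 mixes 1/8 on P

P1 indiff ⇒ q·14+(1-q)·0 = q·0+(1-q)·2 ⇒ q(14) = (1-q)(2) ⇒ q = 1/8
P2 indiff ⇒ p·0+(1-p)·3 = p·5+(1-p)·2 ⇒ p(-5) = (1-p)(-1) ⇒ p = 1/6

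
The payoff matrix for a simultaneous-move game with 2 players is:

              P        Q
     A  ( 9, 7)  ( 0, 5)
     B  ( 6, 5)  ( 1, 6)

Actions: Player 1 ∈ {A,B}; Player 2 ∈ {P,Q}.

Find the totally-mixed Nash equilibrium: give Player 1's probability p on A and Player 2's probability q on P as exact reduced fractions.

P1 mixes 1/3 on A; P2 mixes 1/4 on P

P1 indiff ⇒ q·9+(1-q)·0 = q·6+(1-q)·1 ⇒ q(3) = (1-q)(1) ⇒ q = 1/4
P2 indiff ⇒ p·7+(1-p)·5 = p·5+(1-p)·6 ⇒ p(2) = (1-p)(1) ⇒ p = 1/3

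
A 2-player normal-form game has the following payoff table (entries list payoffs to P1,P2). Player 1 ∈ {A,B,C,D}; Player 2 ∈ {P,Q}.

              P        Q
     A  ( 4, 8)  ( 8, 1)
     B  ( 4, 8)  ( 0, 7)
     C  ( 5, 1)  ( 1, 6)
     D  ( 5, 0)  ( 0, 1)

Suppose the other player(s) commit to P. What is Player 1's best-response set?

u_1(A vs P) = 4
u_1(B vs P) = 4
u_1(C vs P) = 5
u_1(D vs P) = 5
max payoff 5 at {C,D}

P1 best: {C,D}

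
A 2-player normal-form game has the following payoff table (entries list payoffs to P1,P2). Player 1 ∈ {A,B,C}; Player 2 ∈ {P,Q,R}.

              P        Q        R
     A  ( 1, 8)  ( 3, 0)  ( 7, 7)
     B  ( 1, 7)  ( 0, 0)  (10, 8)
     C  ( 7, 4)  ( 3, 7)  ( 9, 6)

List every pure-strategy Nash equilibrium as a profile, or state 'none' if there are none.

(A,P): not NE [P1→C gives 7>1]
(A,Q): not NE [P2→P gives 8>0]
(A,R): not NE [P1→B gives 10>7; P2→P gives 8>7]
(B,P): not NE [P1→C gives 7>1; P2→R gives 8>7]
(B,Q): not NE [P1→C gives 3>0; P2→R gives 8>0]
(B,R): NE
(C,P): not NE [P2→Q gives 7>4]
(C,Q): NE
(C,R): not NE [P1→B gives 10>9; P2→Q gives 7>6]

Nash profiles: (B,R), (C,Q)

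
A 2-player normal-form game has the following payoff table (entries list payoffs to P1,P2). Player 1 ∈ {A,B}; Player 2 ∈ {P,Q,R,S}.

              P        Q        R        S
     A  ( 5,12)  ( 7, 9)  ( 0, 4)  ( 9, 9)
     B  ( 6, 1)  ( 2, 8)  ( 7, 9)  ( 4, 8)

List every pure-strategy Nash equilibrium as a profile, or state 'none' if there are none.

Nash profiles: (B,R)

(A,P): not NE [P1→B gives 6>5]
(A,Q): not NE [P2→P gives 12>9]
(A,R): not NE [P1→B gives 7>0; P2→P gives 12>4]
(A,S): not NE [P2→P gives 12>9]
(B,P): not NE [P2→R gives 9>1]
(B,Q): not NE [P1→A gives 7>2; P2→R gives 9>8]
(B,R): NE
(B,S): not NE [P1→A gives 9>4; P2→R gives 9>8]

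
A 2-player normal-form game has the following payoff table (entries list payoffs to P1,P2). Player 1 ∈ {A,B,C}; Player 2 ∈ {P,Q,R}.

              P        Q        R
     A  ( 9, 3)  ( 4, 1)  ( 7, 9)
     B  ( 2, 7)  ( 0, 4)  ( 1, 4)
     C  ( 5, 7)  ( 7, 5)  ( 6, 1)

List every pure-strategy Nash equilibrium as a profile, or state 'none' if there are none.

(A,P): not NE [P2→R gives 9>3]
(A,Q): not NE [P1→C gives 7>4; P2→R gives 9>1]
(A,R): NE
(B,P): not NE [P1→A gives 9>2]
(B,Q): not NE [P1→C gives 7>0; P2→P gives 7>4]
(B,R): not NE [P1→A gives 7>1; P2→P gives 7>4]
(C,P): not NE [P1→A gives 9>5]
(C,Q): not NE [P2→P gives 7>5]
(C,R): not NE [P1→A gives 7>6; P2→P gives 7>1]

Nash profiles: (A,R)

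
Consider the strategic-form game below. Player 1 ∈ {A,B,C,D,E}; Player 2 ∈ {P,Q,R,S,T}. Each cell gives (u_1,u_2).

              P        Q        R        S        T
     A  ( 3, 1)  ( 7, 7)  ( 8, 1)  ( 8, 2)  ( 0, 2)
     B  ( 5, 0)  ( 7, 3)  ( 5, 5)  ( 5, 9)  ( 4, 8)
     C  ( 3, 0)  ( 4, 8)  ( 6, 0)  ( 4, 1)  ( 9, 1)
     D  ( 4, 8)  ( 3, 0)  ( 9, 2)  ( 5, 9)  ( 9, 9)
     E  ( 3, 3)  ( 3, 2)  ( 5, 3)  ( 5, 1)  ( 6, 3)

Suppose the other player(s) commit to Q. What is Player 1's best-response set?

BR_1 = {A,B}

u_1(A vs Q) = 7
u_1(B vs Q) = 7
u_1(C vs Q) = 4
u_1(D vs Q) = 3
u_1(E vs Q) = 3
max payoff 7 at {A,B}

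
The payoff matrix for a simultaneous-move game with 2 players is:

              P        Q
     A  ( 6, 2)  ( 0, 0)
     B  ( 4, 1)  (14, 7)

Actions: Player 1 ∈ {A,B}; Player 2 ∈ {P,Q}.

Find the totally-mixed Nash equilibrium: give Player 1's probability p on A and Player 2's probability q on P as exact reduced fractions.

P1 indiff ⇒ q·6+(1-q)·0 = q·4+(1-q)·14 ⇒ q(2) = (1-q)(14) ⇒ q = 7/8
P2 indiff ⇒ p·2+(1-p)·1 = p·0+(1-p)·7 ⇒ p(2) = (1-p)(6) ⇒ p = 3/4

(p,q) = (3/4, 7/8)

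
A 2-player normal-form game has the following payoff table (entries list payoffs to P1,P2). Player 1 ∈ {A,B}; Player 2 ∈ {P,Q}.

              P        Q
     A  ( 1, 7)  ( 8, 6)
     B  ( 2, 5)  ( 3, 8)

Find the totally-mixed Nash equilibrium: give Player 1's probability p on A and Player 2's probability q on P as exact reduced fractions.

P1 indiff ⇒ q·1+(1-q)·8 = q·2+(1-q)·3 ⇒ q(-1) = (1-q)(-5) ⇒ q = 5/6
P2 indiff ⇒ p·7+(1-p)·5 = p·6+(1-p)·8 ⇒ p(1) = (1-p)(3) ⇒ p = 3/4

(p,q) = (3/4, 5/6)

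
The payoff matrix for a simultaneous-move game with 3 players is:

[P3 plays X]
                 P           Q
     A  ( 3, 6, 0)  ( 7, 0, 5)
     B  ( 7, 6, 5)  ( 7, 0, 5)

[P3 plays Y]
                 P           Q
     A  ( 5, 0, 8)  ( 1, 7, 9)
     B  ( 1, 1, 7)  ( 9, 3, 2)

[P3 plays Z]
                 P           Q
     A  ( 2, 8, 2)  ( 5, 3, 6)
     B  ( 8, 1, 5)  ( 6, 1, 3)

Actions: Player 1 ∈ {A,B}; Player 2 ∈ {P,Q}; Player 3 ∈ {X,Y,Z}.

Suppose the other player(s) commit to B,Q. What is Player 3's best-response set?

u_3(X vs B,Q) = 5
u_3(Y vs B,Q) = 2
u_3(Z vs B,Q) = 3
max payoff 5 at {X}

argmax u_3 = {X}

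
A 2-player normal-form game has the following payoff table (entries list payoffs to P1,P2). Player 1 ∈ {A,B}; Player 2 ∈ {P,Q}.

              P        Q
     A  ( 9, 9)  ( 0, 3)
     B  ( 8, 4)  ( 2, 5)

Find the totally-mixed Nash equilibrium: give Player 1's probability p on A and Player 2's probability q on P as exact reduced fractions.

p=1/7, q=2/3

P1 indiff ⇒ q·9+(1-q)·0 = q·8+(1-q)·2 ⇒ q(1) = (1-q)(2) ⇒ q = 2/3
P2 indiff ⇒ p·9+(1-p)·4 = p·3+(1-p)·5 ⇒ p(6) = (1-p)(1) ⇒ p = 1/7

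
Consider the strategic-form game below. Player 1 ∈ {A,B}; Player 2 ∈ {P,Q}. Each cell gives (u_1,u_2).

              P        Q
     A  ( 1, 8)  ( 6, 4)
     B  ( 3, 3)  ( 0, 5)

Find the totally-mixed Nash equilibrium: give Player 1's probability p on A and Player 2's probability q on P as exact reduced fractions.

P1 indiff ⇒ q·1+(1-q)·6 = q·3+(1-q)·0 ⇒ q(-2) = (1-q)(-6) ⇒ q = 3/4
P2 indiff ⇒ p·8+(1-p)·3 = p·4+(1-p)·5 ⇒ p(4) = (1-p)(2) ⇒ p = 1/3

p=1/3, q=3/4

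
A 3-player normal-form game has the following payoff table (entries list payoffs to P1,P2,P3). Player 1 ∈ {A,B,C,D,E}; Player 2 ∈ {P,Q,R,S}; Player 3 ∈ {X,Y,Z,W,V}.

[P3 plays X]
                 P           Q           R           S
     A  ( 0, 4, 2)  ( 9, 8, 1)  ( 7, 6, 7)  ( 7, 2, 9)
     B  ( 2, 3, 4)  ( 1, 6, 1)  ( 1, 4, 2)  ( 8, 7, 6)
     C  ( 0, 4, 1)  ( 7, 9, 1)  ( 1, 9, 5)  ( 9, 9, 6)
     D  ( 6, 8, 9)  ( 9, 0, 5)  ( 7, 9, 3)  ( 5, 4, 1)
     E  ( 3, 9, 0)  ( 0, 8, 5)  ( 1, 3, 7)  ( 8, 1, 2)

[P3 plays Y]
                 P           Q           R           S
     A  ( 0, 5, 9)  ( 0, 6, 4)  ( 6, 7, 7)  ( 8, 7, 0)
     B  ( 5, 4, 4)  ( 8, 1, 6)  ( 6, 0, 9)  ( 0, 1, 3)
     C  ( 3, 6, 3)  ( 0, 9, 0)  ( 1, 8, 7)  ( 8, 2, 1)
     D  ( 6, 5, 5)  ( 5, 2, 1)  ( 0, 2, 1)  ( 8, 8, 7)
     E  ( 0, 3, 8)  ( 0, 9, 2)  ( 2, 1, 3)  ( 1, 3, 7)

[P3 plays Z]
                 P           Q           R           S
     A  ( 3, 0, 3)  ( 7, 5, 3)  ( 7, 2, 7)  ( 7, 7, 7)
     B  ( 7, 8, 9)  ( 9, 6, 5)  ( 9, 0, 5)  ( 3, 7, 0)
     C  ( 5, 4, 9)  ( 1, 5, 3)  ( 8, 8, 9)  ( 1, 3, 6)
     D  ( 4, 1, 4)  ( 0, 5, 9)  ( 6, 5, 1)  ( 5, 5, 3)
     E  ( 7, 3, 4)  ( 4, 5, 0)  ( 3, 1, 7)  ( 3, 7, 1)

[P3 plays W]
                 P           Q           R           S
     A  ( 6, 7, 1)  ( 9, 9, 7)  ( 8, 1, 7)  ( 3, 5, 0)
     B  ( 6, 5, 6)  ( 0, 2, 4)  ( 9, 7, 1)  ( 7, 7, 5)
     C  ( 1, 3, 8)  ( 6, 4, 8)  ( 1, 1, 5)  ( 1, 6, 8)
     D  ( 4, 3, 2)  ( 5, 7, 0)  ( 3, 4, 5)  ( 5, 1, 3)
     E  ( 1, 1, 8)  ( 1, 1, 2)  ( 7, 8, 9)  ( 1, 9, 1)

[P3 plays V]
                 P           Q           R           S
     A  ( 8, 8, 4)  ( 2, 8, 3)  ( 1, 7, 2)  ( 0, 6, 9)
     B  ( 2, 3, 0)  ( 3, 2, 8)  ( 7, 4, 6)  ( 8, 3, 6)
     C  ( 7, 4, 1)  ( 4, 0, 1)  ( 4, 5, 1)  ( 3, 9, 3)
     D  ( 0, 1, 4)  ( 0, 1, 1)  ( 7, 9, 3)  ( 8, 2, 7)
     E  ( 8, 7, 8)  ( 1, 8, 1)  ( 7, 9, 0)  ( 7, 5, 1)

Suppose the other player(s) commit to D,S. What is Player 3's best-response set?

BR_3 = {Y,V}

u_3(X vs D,S) = 1
u_3(Y vs D,S) = 7
u_3(Z vs D,S) = 3
u_3(W vs D,S) = 3
u_3(V vs D,S) = 7
max payoff 7 at {Y,V}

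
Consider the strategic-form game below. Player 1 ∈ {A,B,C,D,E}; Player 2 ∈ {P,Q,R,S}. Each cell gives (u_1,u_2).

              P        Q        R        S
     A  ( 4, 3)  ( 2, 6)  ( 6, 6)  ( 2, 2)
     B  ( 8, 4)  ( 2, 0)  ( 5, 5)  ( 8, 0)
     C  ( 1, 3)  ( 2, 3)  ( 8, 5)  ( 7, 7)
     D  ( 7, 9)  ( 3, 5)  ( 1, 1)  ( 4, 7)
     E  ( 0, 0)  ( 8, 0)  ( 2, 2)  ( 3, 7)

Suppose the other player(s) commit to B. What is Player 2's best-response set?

argmax u_2 = {R}

u_2(P vs B) = 4
u_2(Q vs B) = 0
u_2(R vs B) = 5
u_2(S vs B) = 0
max payoff 5 at {R}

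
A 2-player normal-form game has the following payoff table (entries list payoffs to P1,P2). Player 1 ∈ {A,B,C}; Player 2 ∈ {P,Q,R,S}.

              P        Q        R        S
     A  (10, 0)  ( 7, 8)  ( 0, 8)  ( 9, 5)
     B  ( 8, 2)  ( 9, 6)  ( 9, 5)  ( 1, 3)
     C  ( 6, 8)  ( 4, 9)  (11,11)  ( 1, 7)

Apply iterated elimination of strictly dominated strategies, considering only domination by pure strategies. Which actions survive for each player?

Survivors P1:{B,C} P2:{Q,R}

P2 drop P (Q beats it: A:8>0 B:6>2 C:9>8)
P2 drop S (Q beats it: A:8>5 B:6>3 C:9>7)
P1 drop A (B beats it: Q:9>7 R:9>0)
P1→{B,C} P2→{Q,R}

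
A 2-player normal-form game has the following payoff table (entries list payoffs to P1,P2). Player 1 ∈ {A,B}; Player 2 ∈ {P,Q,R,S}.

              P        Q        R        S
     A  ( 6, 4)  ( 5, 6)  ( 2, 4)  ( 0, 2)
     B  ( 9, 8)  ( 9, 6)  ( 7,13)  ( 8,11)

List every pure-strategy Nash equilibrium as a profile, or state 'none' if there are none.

(A,P): not NE [P1→B gives 9>6; P2→Q gives 6>4]
(A,Q): not NE [P1→B gives 9>5]
(A,R): not NE [P1→B gives 7>2; P2→Q gives 6>4]
(A,S): not NE [P1→B gives 8>0; P2→Q gives 6>2]
(B,P): not NE [P2→R gives 13>8]
(B,Q): not NE [P2→R gives 13>6]
(B,R): NE
(B,S): not NE [P2→R gives 13>11]

Nash profiles: (B,R)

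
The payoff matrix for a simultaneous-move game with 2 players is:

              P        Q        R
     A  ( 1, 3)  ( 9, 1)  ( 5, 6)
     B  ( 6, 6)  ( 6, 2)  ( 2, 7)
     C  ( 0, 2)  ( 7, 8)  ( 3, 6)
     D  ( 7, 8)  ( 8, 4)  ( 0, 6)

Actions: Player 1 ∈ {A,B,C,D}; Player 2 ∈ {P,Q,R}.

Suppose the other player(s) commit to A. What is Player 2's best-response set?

P2 best: {R}

u_2(P vs A) = 3
u_2(Q vs A) = 1
u_2(R vs A) = 6
max payoff 6 at {R}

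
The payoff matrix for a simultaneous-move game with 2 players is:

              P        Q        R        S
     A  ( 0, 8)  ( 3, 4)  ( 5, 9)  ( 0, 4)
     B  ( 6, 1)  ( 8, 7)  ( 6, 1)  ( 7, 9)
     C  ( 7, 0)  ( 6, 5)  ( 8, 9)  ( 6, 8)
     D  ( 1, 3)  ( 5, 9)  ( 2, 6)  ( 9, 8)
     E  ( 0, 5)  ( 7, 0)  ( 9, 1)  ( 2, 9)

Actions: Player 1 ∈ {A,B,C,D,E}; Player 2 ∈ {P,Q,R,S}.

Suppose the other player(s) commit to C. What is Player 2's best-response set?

u_2(P vs C) = 0
u_2(Q vs C) = 5
u_2(R vs C) = 9
u_2(S vs C) = 8
max payoff 9 at {R}

BR_2 = {R}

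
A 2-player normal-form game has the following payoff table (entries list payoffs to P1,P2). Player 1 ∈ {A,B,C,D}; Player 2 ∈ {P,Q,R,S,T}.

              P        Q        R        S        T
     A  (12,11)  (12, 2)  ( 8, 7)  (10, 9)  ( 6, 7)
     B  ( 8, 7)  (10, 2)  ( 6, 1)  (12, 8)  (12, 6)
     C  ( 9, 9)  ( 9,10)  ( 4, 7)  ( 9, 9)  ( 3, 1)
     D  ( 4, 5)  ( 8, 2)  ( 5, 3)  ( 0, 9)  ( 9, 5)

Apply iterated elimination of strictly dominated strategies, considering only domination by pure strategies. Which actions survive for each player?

P1 drop C (A beats it: P:12>9 Q:12>9 R:8>4 S:10>9 T:6>3)
P1 drop D (B beats it: P:8>4 Q:10>8 R:6>5 S:12>0 T:12>9)
P2 drop Q (P beats it: A:11>2 B:7>2)
P2 drop R (P beats it: A:11>7 B:7>1)
P2 drop T (P beats it: A:11>7 B:7>6)
P1→{A,B} P2→{P,S}

Remaining: P1:{A,B} P2:{P,S}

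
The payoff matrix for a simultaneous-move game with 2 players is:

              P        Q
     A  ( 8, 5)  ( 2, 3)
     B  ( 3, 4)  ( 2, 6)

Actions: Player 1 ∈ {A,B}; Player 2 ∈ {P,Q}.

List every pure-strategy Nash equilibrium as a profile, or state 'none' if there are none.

Nash profiles: (A,P), (B,Q)

(A,P): NE
(A,Q): not NE [P2→P gives 5>3]
(B,P): not NE [P1→A gives 8>3; P2→Q gives 6>4]
(B,Q): NE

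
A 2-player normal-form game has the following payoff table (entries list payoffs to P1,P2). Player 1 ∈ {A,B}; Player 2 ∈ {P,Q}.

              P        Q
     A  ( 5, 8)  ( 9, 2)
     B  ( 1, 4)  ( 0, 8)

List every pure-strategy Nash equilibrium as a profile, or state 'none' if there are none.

(A,P): NE
(A,Q): not NE [P2→P gives 8>2]
(B,P): not NE [P1→A gives 5>1; P2→Q gives 8>4]
(B,Q): not NE [P1→A gives 9>0]

PSNE = {(A,P)}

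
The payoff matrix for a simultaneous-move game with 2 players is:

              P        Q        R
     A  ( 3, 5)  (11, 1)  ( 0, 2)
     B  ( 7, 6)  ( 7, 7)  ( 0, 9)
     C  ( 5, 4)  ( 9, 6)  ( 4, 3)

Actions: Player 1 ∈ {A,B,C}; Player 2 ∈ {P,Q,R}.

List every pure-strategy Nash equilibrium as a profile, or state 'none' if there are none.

(A,P): not NE [P1→B gives 7>3]
(A,Q): not NE [P2→P gives 5>1]
(A,R): not NE [P1→C gives 4>0; P2→P gives 5>2]
(B,P): not NE [P2→R gives 9>6]
(B,Q): not NE [P1→A gives 11>7; P2→R gives 9>7]
(B,R): not NE [P1→C gives 4>0]
(C,P): not NE [P1→B gives 7>5; P2→Q gives 6>4]
(C,Q): not NE [P1→A gives 11>9]
(C,R): not NE [P2→Q gives 6>3]

Equilibria: none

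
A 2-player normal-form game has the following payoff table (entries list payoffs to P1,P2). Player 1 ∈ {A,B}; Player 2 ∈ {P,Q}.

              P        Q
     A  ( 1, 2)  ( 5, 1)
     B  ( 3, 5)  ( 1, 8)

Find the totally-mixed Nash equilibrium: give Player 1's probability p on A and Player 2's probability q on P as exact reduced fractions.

p=3/4, q=2/3

P1 indiff ⇒ q·1+(1-q)·5 = q·3+(1-q)·1 ⇒ q(-2) = (1-q)(-4) ⇒ q = 2/3
P2 indiff ⇒ p·2+(1-p)·5 = p·1+(1-p)·8 ⇒ p(1) = (1-p)(3) ⇒ p = 3/4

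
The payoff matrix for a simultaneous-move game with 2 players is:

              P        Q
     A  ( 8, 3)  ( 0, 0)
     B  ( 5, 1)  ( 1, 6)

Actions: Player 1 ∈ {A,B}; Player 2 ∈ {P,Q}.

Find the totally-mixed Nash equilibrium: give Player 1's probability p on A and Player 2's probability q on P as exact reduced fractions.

P1 indiff ⇒ q·8+(1-q)·0 = q·5+(1-q)·1 ⇒ q(3) = (1-q)(1) ⇒ q = 1/4
P2 indiff ⇒ p·3+(1-p)·1 = p·0+(1-p)·6 ⇒ p(3) = (1-p)(5) ⇒ p = 5/8

P1 mixes 5/8 on A; P2 mixes 1/4 on P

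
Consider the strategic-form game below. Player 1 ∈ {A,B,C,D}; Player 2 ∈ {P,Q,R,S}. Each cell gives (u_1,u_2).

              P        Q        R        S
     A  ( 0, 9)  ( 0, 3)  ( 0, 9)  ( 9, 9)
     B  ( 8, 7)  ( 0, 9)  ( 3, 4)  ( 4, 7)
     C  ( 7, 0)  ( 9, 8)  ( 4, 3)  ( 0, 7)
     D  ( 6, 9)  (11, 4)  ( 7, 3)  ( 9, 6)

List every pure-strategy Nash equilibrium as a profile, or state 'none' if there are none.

(A,P): not NE [P1→B gives 8>0]
(A,Q): not NE [P1→D gives 11>0; P2→S gives 9>3]
(A,R): not NE [P1→D gives 7>0]
(A,S): NE
(B,P): not NE [P2→Q gives 9>7]
(B,Q): not NE [P1→D gives 11>0]
(B,R): not NE [P1→D gives 7>3; P2→Q gives 9>4]
(B,S): not NE [P1→D gives 9>4; P2→Q gives 9>7]
(C,P): not NE [P1→B gives 8>7; P2→Q gives 8>0]
(C,Q): not NE [P1→D gives 11>9]
(C,R): not NE [P1→D gives 7>4; P2→Q gives 8>3]
(C,S): not NE [P1→D gives 9>0; P2→Q gives 8>7]
(D,P): not NE [P1→B gives 8>6]
(D,Q): not NE [P2→P gives 9>4]
(D,R): not NE [P2→P gives 9>3]
(D,S): not NE [P2→P gives 9>6]

PSNE = {(A,S)}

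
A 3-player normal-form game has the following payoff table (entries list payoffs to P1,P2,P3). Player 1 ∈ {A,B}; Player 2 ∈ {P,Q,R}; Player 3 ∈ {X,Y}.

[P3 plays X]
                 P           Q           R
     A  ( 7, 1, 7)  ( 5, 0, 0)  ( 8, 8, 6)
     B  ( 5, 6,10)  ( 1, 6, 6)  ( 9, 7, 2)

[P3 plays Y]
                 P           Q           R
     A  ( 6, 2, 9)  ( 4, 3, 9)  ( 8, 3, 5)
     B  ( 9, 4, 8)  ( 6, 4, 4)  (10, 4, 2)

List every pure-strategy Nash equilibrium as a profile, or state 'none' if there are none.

(A,P,X): not NE [P2→R gives 8>1; P3→Y gives 9>7]
(A,P,Y): not NE [P1→B gives 9>6; P2→R gives 3>2]
(A,Q,X): not NE [P2→R gives 8>0; P3→Y gives 9>0]
(A,Q,Y): not NE [P1→B gives 6>4]
(A,R,X): not NE [P1→B gives 9>8]
(A,R,Y): not NE [P1→B gives 10>8; P3→X gives 6>5]
(B,P,X): not NE [P1→A gives 7>5; P2→R gives 7>6]
(B,P,Y): not NE [P3→X gives 10>8]
(B,Q,X): not NE [P1→A gives 5>1; P2→R gives 7>6]
(B,Q,Y): not NE [P3→X gives 6>4]
(B,R,X): NE
(B,R,Y): NE

NE set: (B,R,X), (B,R,Y)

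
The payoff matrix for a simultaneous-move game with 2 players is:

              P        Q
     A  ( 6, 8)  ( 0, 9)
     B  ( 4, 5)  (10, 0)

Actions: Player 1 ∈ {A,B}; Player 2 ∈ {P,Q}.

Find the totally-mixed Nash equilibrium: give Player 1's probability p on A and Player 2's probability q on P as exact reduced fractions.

P1 mixes 5/6 on A; P2 mixes 5/6 on P

P1 indiff ⇒ q·6+(1-q)·0 = q·4+(1-q)·10 ⇒ q(2) = (1-q)(10) ⇒ q = 5/6
P2 indiff ⇒ p·8+(1-p)·5 = p·9+(1-p)·0 ⇒ p(-1) = (1-p)(-5) ⇒ p = 5/6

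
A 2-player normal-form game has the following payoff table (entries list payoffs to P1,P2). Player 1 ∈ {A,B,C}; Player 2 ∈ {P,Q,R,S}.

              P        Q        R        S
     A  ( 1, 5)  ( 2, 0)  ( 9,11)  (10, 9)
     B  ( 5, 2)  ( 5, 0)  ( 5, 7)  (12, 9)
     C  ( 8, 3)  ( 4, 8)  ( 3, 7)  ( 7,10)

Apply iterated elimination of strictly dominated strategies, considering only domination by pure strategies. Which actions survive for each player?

P2 drop P (R beats it: A:11>5 B:7>2 C:7>3)
P1 drop C (B beats it: Q:5>4 R:5>3 S:12>7)
P2 drop Q (R beats it: A:11>0 B:7>0)
P1→{A,B} P2→{R,S}

Survivors P1:{A,B} P2:{R,S}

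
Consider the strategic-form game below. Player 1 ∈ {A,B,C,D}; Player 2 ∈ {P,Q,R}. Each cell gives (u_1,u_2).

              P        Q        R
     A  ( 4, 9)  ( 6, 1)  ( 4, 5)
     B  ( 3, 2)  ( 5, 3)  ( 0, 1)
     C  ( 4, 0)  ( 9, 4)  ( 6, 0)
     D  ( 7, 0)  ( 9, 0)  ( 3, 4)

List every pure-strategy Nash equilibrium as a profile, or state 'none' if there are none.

Nash profiles: (C,Q)

(A,P): not NE [P1→D gives 7>4]
(A,Q): not NE [P1→D gives 9>6; P2→P gives 9>1]
(A,R): not NE [P1→C gives 6>4; P2→P gives 9>5]
(B,P): not NE [P1→D gives 7>3; P2→Q gives 3>2]
(B,Q): not NE [P1→D gives 9>5]
(B,R): not NE [P1→C gives 6>0; P2→Q gives 3>1]
(C,P): not NE [P1→D gives 7>4; P2→Q gives 4>0]
(C,Q): NE
(C,R): not NE [P2→Q gives 4>0]
(D,P): not NE [P2→R gives 4>0]
(D,Q): not NE [P2→R gives 4>0]
(D,R): not NE [P1→C gives 6>3]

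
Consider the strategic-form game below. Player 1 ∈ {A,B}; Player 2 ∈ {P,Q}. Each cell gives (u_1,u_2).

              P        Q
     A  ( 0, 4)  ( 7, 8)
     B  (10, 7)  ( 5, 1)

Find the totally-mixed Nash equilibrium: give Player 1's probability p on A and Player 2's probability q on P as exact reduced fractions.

(p,q) = (3/5, 1/6)

P1 indiff ⇒ q·0+(1-q)·7 = q·10+(1-q)·5 ⇒ q(-10) = (1-q)(-2) ⇒ q = 1/6
P2 indiff ⇒ p·4+(1-p)·7 = p·8+(1-p)·1 ⇒ p(-4) = (1-p)(-6) ⇒ p = 3/5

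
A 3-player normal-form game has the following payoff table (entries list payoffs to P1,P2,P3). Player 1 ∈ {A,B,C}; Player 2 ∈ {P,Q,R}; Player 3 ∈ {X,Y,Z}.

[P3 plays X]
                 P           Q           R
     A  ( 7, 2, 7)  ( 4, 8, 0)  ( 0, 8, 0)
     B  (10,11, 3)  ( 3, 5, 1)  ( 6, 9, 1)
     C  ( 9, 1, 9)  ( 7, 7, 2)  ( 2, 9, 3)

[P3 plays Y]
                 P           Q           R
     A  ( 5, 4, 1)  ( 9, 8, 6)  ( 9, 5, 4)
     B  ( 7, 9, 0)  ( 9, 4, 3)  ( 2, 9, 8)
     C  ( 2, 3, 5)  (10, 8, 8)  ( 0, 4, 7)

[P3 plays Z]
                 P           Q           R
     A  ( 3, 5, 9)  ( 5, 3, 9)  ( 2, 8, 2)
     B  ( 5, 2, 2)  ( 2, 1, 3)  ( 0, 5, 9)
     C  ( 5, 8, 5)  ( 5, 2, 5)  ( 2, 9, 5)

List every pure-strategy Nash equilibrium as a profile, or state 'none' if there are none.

Nash profiles: (B,P,X), (C,Q,Y)

(A,P,X): not NE [P1→B gives 10>7; P2→R gives 8>2; P3→Z gives 9>7]
(A,P,Y): not NE [P1→B gives 7>5; P2→Q gives 8>4; P3→Z gives 9>1]
(A,P,Z): not NE [P1→C gives 5>3; P2→R gives 8>5]
(A,Q,X): not NE [P1→C gives 7>4; P3→Z gives 9>0]
(A,Q,Y): not NE [P1→C gives 10>9; P3→Z gives 9>6]
(A,Q,Z): not NE [P2→R gives 8>3]
(A,R,X): not NE [P1→B gives 6>0; P3→Y gives 4>0]
(A,R,Y): not NE [P2→Q gives 8>5]
(A,R,Z): not NE [P3→Y gives 4>2]
(B,P,X): NE
(B,P,Y): not NE [P3→X gives 3>0]
(B,P,Z): not NE [P2→R gives 5>2; P3→X gives 3>2]
(B,Q,X): not NE [P1→C gives 7>3; P2→P gives 11>5; P3→Z gives 3>1]
(B,Q,Y): not NE [P1→C gives 10>9; P2→R gives 9>4]
(B,Q,Z): not NE [P1→C gives 5>2; P2→R gives 5>1]
(B,R,X): not NE [P2→P gives 11>9; P3→Z gives 9>1]
(B,R,Y): not NE [P1→A gives 9>2; P3→Z gives 9>8]
(B,R,Z): not NE [P1→C gives 2>0]
(C,P,X): not NE [P1→B gives 10>9; P2→R gives 9>1]
(C,P,Y): not NE [P1→B gives 7>2; P2→Q gives 8>3; P3→X gives 9>5]
(C,P,Z): not NE [P2→R gives 9>8; P3→X gives 9>5]
(C,Q,X): not NE [P2→R gives 9>7; P3→Y gives 8>2]
(C,Q,Y): NE
(C,Q,Z): not NE [P2→R gives 9>2; P3→Y gives 8>5]
(C,R,X): not NE [P1→B gives 6>2; P3→Y gives 7>3]
(C,R,Y): not NE [P1→A gives 9>0; P2→Q gives 8>4]
(C,R,Z): not NE [P3→Y gives 7>5]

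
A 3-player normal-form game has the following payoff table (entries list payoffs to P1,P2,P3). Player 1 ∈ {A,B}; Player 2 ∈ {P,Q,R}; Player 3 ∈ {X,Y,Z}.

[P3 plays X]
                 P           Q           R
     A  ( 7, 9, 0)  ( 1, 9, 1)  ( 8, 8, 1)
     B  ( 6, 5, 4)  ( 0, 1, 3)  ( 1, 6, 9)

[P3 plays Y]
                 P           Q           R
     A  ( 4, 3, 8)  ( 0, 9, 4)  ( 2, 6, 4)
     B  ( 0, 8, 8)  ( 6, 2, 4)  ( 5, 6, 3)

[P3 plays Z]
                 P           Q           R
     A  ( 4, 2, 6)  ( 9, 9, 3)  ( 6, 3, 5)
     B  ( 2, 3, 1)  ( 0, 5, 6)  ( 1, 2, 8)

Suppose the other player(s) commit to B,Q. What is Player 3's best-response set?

u_3(X vs B,Q) = 3
u_3(Y vs B,Q) = 4
u_3(Z vs B,Q) = 6
max payoff 6 at {Z}

argmax u_3 = {Z}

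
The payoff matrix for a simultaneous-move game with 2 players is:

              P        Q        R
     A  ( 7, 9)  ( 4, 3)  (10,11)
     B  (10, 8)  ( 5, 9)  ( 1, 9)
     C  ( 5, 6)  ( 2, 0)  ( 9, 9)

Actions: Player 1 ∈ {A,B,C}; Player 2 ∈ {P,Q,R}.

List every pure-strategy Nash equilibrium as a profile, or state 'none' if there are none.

(A,P): not NE [P1→B gives 10>7; P2→R gives 11>9]
(A,Q): not NE [P1→B gives 5>4; P2→R gives 11>3]
(A,R): NE
(B,P): not NE [P2→R gives 9>8]
(B,Q): NE
(B,R): not NE [P1→A gives 10>1]
(C,P): not NE [P1→B gives 10>5; P2→R gives 9>6]
(C,Q): not NE [P1→B gives 5>2; P2→R gives 9>0]
(C,R): not NE [P1→A gives 10>9]

NE set: (A,R), (B,Q)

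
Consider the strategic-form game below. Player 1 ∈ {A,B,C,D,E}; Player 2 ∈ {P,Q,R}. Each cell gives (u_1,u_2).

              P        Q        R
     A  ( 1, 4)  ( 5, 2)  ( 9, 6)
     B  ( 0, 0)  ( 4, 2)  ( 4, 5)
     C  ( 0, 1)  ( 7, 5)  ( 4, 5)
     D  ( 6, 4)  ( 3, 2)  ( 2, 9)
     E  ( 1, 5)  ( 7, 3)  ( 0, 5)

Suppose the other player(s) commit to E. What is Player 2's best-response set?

u_2(P vs E) = 5
u_2(Q vs E) = 3
u_2(R vs E) = 5
max payoff 5 at {P,R}

argmax u_2 = {P,R}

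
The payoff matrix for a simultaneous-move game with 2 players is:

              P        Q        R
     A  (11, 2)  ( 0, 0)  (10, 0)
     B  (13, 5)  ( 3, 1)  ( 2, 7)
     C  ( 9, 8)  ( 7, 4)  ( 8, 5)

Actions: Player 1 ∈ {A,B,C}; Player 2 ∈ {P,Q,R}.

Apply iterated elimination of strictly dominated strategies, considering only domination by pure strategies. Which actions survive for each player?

IESDS → P1:{A,B} P2:{P,R}

P2 drop Q (P beats it: A:2>0 B:5>1 C:8>4)
P1 drop C (A beats it: P:11>9 R:10>8)
P1→{A,B} P2→{P,R}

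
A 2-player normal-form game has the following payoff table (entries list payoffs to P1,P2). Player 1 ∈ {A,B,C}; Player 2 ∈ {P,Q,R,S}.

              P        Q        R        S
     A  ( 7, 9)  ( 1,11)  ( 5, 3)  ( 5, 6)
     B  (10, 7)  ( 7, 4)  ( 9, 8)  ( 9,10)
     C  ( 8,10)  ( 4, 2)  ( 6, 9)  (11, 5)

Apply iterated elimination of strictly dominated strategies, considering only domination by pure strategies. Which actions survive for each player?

P1 drop A (B beats it: P:10>7 Q:7>1 R:9>5 S:9>5)
P2 drop Q (P beats it: B:7>4 C:10>2)
P1→{B,C} P2→{P,R,S}

Remaining: P1:{B,C} P2:{P,R,S}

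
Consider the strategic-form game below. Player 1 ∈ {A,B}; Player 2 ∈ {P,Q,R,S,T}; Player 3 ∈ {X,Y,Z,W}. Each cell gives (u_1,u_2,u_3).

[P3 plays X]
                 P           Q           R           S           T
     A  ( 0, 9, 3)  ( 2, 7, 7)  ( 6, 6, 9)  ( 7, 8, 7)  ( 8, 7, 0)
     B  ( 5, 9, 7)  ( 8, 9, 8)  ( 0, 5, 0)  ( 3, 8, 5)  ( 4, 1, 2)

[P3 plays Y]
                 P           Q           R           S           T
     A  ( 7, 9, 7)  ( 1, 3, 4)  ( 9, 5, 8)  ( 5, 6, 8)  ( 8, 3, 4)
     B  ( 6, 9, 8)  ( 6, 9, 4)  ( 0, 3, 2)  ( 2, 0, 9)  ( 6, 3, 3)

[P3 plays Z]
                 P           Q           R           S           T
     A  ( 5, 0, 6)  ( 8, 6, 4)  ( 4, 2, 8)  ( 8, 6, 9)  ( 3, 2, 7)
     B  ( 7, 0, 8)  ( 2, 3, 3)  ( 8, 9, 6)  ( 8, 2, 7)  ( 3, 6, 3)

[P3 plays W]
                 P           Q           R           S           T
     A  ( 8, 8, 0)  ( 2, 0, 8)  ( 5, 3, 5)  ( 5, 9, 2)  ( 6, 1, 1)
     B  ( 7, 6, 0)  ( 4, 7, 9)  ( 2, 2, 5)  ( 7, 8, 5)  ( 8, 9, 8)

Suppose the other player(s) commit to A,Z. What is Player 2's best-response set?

argmax u_2 = {Q,S}

u_2(P vs A,Z) = 0
u_2(Q vs A,Z) = 6
u_2(R vs A,Z) = 2
u_2(S vs A,Z) = 6
u_2(T vs A,Z) = 2
max payoff 6 at {Q,S}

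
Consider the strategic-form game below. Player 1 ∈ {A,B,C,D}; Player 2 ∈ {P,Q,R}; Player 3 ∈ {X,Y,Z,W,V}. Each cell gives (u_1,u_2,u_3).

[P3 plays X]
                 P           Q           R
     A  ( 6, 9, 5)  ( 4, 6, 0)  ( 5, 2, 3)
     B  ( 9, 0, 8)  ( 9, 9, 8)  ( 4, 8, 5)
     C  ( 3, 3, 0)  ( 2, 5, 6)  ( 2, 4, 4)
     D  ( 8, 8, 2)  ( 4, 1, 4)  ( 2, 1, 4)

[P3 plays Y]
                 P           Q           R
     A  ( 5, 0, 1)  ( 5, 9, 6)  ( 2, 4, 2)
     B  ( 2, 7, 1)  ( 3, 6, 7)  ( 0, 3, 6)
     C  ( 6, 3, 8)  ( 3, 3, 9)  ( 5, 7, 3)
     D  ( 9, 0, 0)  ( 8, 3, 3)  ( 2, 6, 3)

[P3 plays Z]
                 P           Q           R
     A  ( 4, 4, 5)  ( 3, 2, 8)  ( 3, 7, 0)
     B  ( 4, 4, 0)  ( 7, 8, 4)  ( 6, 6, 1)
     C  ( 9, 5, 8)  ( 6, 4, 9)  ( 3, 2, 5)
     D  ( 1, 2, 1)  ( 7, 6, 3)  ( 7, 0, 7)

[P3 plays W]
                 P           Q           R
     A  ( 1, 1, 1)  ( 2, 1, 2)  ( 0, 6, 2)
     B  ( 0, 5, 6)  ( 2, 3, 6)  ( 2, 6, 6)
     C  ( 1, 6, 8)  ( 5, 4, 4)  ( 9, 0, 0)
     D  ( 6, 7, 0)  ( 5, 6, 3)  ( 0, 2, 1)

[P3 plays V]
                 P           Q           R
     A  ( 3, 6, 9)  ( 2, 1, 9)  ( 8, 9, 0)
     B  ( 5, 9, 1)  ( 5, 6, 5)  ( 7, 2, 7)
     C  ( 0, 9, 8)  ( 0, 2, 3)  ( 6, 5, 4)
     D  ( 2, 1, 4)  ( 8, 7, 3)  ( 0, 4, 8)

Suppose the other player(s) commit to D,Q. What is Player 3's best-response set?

u_3(X vs D,Q) = 4
u_3(Y vs D,Q) = 3
u_3(Z vs D,Q) = 3
u_3(W vs D,Q) = 3
u_3(V vs D,Q) = 3
max payoff 4 at {X}

BR_3 = {X}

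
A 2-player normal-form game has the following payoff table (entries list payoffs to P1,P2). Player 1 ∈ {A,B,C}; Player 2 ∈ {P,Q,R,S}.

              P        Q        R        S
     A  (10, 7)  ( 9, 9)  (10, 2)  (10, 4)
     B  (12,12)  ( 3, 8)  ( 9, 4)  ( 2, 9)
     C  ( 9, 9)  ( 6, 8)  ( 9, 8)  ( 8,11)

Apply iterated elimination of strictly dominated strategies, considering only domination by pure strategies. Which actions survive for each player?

Remaining: P1:{A,B} P2:{P,Q}

P1 drop C (A beats it: P:10>9 Q:9>6 R:10>9 S:10>8)
P2 drop R (P beats it: A:7>2 B:12>4)
P2 drop S (P beats it: A:7>4 B:12>9)
P1→{A,B} P2→{P,Q}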